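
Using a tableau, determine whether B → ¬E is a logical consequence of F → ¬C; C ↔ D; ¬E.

Yes

Initial set: {(F → ¬C); (C ↔ D); ¬E; ¬(B → ¬E)}.
¬(B → ¬E): α-rule — add B, ¬¬E.
× closes — contains both E and ¬E.
All 1 branch closes.
Every branch closed, so the premises entail the conclusion.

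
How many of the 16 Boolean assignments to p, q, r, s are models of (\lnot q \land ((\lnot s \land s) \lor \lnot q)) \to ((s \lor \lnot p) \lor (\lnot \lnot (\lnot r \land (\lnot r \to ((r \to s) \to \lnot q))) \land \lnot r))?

Initial set: {((\lnot q \land ((\lnot s \land s) \lor \lnot q)) \to ((s \lor \lnot p) \lor (\lnot \lnot (\lnot r \land (\lnot r \to ((r \to s) \to \lnot q))) \land \lnot r)))}.
((\lnot q \land ((\lnot s \land s) \lor \lnot q)) \to ((s \lor \lnot p) \lor (\lnot \lnot (\lnot r \land (\lnot r \to ((r \to s) \to \lnot q))) \land \lnot r))): β-rule — branch into \lnot (\lnot q \land ((\lnot s \land s) \lor \lnot q))  //  ((s \lor \lnot p) \lor (\lnot \lnot (\lnot r \land (\lnot r \to ((r \to s) \to \lnot q))) \land \lnot r)).
  branch 1 (add \lnot (\lnot q \land ((\lnot s \land s) \lor \lnot q))):
    \lnot (\lnot q \land ((\lnot s \land s) \lor \lnot q)): β-rule — branch into \lnot \lnot q  //  \lnot ((\lnot s \land s) \lor \lnot q).
      branch 1.1 (add \lnot \lnot q):
        ○ open, literals {q=T}.
      branch 1.2 (add \lnot ((\lnot s \land s) \lor \lnot q)):
        \lnot ((\lnot s \land s) \lor \lnot q): α-rule — add \lnot (\lnot s \land s), \lnot \lnot q.
        \lnot (\lnot s \land s): β-rule — branch into \lnot \lnot s  //  \lnot s.
          branch 1.2.1 (add \lnot \lnot s):
            ○ open, literals {q=T, s=T}.
          branch 1.2.2 (add \lnot s):
            ○ open, literals {q=T, s=F}.
  branch 2 (add ((s \lor \lnot p) \lor (\lnot \lnot (\lnot r \land (\lnot r \to ((r \to s) \to \lnot q))) \land \lnot r))):
    ((s \lor \lnot p) \lor (\lnot \lnot (\lnot r \land (\lnot r \to ((r \to s) \to \lnot q))) \land \lnot r)): β-rule — branch into (s \lor \lnot p)  //  (\lnot \lnot (\lnot r \land (\lnot r \to ((r \to s) \to \lnot q))) \land \lnot r).
      branch 2.1 (add (s \lor \lnot p)):
        (s \lor \lnot p): β-rule — branch into s  //  \lnot p.
          branch 2.1.1 (add s):
            ○ open, literals {s=T}.
          branch 2.1.2 (add \lnot p):
            ○ open, literals {p=F}.
      branch 2.2 (add (\lnot \lnot (\lnot r \land (\lnot r \to ((r \to s) \to \lnot q))) \land \lnot r)):
        (\lnot \lnot (\lnot r \land (\lnot r \to ((r \to s) \to \lnot q))) \land \lnot r): α-rule — add \lnot \lnot (\lnot r \land (\lnot r \to ((r \to s) \to \lnot q))), \lnot r.
        \lnot \lnot (\lnot r \land (\lnot r \to ((r \to s) \to \lnot q))): drop double negation, giving (\lnot r \land (\lnot r \to ((r \to s) \to \lnot q))).
        (\lnot r \land (\lnot r \to ((r \to s) \to \lnot q))): α-rule — add \lnot r, (\lnot r \to ((r \to s) \to \lnot q)).
        (\lnot r \to ((r \to s) \to \lnot q)): β-rule — branch into \lnot \lnot r  //  ((r \to s) \to \lnot q).
          branch 2.2.1 (add \lnot \lnot r):
            × closes — contains both r and \lnot r.
          branch 2.2.2 (add ((r \to s) \to \lnot q)):
            ((r \to s) \to \lnot q): β-rule — branch into \lnot (r \to s)  //  \lnot q.
              branch 2.2.2.1 (add \lnot (r \to s)):
                \lnot (r \to s): α-rule — add r, \lnot s.
                × closes — contains both r and \lnot r.
              branch 2.2.2.2 (add \lnot q):
                ○ open, literals {q=F, r=F}.
2 branches closed, 6 open.
Each open branch fixes some atoms; the unmentioned ones are free. Counting distinct full assignments: branch {q=T} (p, r, s) contributes 8 new; branch {q=T, s=T} (p, r) contributes 0 new; branch {q=T, s=F} (p, r) contributes 0 new; branch {s=T} (p, q, r) contributes 4 new; branch {p=F} (q, r, s) contributes 2 new; branch {q=F, r=F} (p, s) contributes 1 new. Total: 15.

15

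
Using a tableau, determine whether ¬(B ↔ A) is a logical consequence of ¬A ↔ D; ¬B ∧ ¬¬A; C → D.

Initial set: {T (¬A ↔ D); T (¬B ∧ ¬¬A); T (C → D); F ¬(B ↔ A)}.
T (¬B ∧ ¬¬A): α-rule — add T ¬B, T ¬¬A.
T ¬¬A: drop double negation, giving T A.
T (¬A ↔ D): β-rule — branch into T ¬A, T D  //  F ¬A, F D.
  branch 1 (add T ¬A, T D):
    × closes — contains both A and ¬A.
  branch 2 (add F ¬A, F D):
    T (C → D): β-rule — branch into F C  //  T D.
      branch 2.1 (add F C):
        F ¬(B ↔ A): β-rule — branch into T B, T A  //  F B, F A.
          branch 2.1.1 (add T B, T A):
            × closes — contains both B and ¬B.
          branch 2.1.2 (add F B, F A):
            × closes — contains both A and ¬A.
      branch 2.2 (add T D):
        × closes — contains both D and ¬D.
All 4 branches close.
Every branch closed, so the premises entail the conclusion.

Yes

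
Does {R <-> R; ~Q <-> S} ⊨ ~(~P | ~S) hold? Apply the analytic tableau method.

Initial set: {T (R <-> R); T (~Q <-> S); F ~(~P | ~S)}.
T (R <-> R): β-rule — branch into T R, T R  //  F R, F R.
  branch 1 (add T R, T R):
    T (~Q <-> S): β-rule — branch into T ~Q, T S  //  F ~Q, F S.
      branch 1.1 (add T ~Q, T S):
        F ~(~P | ~S): β-rule — branch into T ~P  //  T ~S.
          branch 1.1.1 (add T ~P):
            ○ open, literals {P=F, Q=F, R=T, S=T}.
          branch 1.1.2 (add T ~S):
            × closes — contains both S and ~S.
      branch 1.2 (add F ~Q, F S):
        F ~(~P | ~S): β-rule — branch into T ~P  //  T ~S.
          branch 1.2.1 (add T ~P):
            ○ open, literals {P=F, Q=T, R=T, S=F}.
          branch 1.2.2 (add T ~S):
            ○ open, literals {Q=T, R=T, S=F}.
  branch 2 (add F R, F R):
    T (~Q <-> S): β-rule — branch into T ~Q, T S  //  F ~Q, F S.
      branch 2.1 (add T ~Q, T S):
        F ~(~P | ~S): β-rule — branch into T ~P  //  T ~S.
          branch 2.1.1 (add T ~P):
            ○ open, literals {P=F, Q=F, R=F, S=T}.
          branch 2.1.2 (add T ~S):
            × closes — contains both S and ~S.
      branch 2.2 (add F ~Q, F S):
        F ~(~P | ~S): β-rule — branch into T ~P  //  T ~S.
          branch 2.2.1 (add T ~P):
            ○ open, literals {P=F, Q=T, R=F, S=F}.
          branch 2.2.2 (add T ~S):
            ○ open, literals {Q=T, R=F, S=F}.
2 branches closed, 6 open.
An open branch gives a countermodel: P=F, Q=F, R=T, S=T (unmentioned atoms arbitrary); the premises hold there but the conclusion fails.

No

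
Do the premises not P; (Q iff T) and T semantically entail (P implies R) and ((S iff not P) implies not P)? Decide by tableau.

Yes

Initial set: {T not P; T ((Q iff T) and T); F ((P implies R) and ((S iff not P) implies not P))}.
T ((Q iff T) and T): α-rule — add T (Q iff T), T T.
F ((P implies R) and ((S iff not P) implies not P)): β-rule — branch into F (P implies R)  //  F ((S iff not P) implies not P).
  branch 1 (add F (P implies R)):
    F (P implies R): α-rule — add T P, F R.
    × closes — contains both P and not P.
  branch 2 (add F ((S iff not P) implies not P)):
    F ((S iff not P) implies not P): α-rule — add T (S iff not P), F not P.
    × closes — contains both P and not P.
All 2 branches close.
Every branch closed, so the premises entail the conclusion.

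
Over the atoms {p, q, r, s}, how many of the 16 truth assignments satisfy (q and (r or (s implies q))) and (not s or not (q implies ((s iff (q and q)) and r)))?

6

Initial set: {((q and (r or (s implies q))) and (not s or not (q implies ((s iff (q and q)) and r))))}.
((q and (r or (s implies q))) and (not s or not (q implies ((s iff (q and q)) and r)))): α-rule — add (q and (r or (s implies q))), (not s or not (q implies ((s iff (q and q)) and r))).
(q and (r or (s implies q))): α-rule — add q, (r or (s implies q)).
(not s or not (q implies ((s iff (q and q)) and r))): β-rule — branch into not s  //  not (q implies ((s iff (q and q)) and r)).
  branch 1 (add not s):
    (r or (s implies q)): β-rule — branch into r  //  (s implies q).
      branch 1.1 (add r):
        ○ open, literals {q=T, r=T, s=F}.
      branch 1.2 (add (s implies q)):
        (s implies q): β-rule — branch into not s  //  q.
          branch 1.2.1 (add not s):
            ○ open, literals {q=T, s=F}.
          branch 1.2.2 (add q):
            ○ open, literals {q=T, s=F}.
  branch 2 (add not (q implies ((s iff (q and q)) and r))):
    not (q implies ((s iff (q and q)) and r)): α-rule — add q, not ((s iff (q and q)) and r).
    (r or (s implies q)): β-rule — branch into r  //  (s implies q).
      branch 2.1 (add r):
        not ((s iff (q and q)) and r): β-rule — branch into not (s iff (q and q))  //  not r.
          branch 2.1.1 (add not (s iff (q and q))):
            not (s iff (q and q)): β-rule — branch into s, not (q and q)  //  not s, (q and q).
              branch 2.1.1.1 (add s, not (q and q)):
                not (q and q): β-rule — branch into not q  //  not q.
                  branch 2.1.1.1.1 (add not q):
                    × closes — contains both q and not q.
                  branch 2.1.1.1.2 (add not q):
                    × closes — contains both q and not q.
              branch 2.1.1.2 (add not s, (q and q)):
                (q and q): α-rule — add q, q.
                ○ open, literals {q=T, r=T, s=F}.
          branch 2.1.2 (add not r):
            × closes — contains both r and not r.
      branch 2.2 (add (s implies q)):
        not ((s iff (q and q)) and r): β-rule — branch into not (s iff (q and q))  //  not r.
          branch 2.2.1 (add not (s iff (q and q))):
            (s implies q): β-rule — branch into not s  //  q.
              branch 2.2.1.1 (add not s):
                not (s iff (q and q)): β-rule — branch into s, not (q and q)  //  not s, (q and q).
                  branch 2.2.1.1.1 (add s, not (q and q)):
                    × closes — contains both s and not s.
                  branch 2.2.1.1.2 (add not s, (q and q)):
                    (q and q): α-rule — add q, q.
                    ○ open, literals {q=T, s=F}.
              branch 2.2.1.2 (add q):
                not (s iff (q and q)): β-rule — branch into s, not (q and q)  //  not s, (q and q).
                  branch 2.2.1.2.1 (add s, not (q and q)):
                    not (q and q): β-rule — branch into not q  //  not q.
                      branch 2.2.1.2.1.1 (add not q):
                        × closes — contains both q and not q.
                      branch 2.2.1.2.1.2 (add not q):
                        × closes — contains both q and not q.
                  branch 2.2.1.2.2 (add not s, (q and q)):
                    (q and q): α-rule — add q, q.
                    ○ open, literals {q=T, s=F}.
          branch 2.2.2 (add not r):
            (s implies q): β-rule — branch into not s  //  q.
              branch 2.2.2.1 (add not s):
                ○ open, literals {q=T, r=F, s=F}.
              branch 2.2.2.2 (add q):
                ○ open, literals {q=T, r=F}.
6 branches closed, 8 open.
Each open branch fixes some atoms; the unmentioned ones are free. Counting distinct full assignments: branch {q=T, r=T, s=F} (p) contributes 2 new; branch {q=T, s=F} (p, r) contributes 2 new; branch {q=T, s=F} (p, r) contributes 0 new; branch {q=T, r=T, s=F} (p) contributes 0 new; branch {q=T, s=F} (p, r) contributes 0 new; branch {q=T, s=F} (p, r) contributes 0 new; branch {q=T, r=F, s=F} (p) contributes 0 new; branch {q=T, r=F} (p, s) contributes 2 new. Total: 6.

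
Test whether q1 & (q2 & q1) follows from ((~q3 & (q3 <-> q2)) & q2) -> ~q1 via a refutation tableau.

No

Initial set: {T (((~q3 & (q3 <-> q2)) & q2) -> ~q1); F (q1 & (q2 & q1))}.
T (((~q3 & (q3 <-> q2)) & q2) -> ~q1): β-rule — branch into F ((~q3 & (q3 <-> q2)) & q2)  //  T ~q1.
  branch 1 (add F ((~q3 & (q3 <-> q2)) & q2)):
    F (q1 & (q2 & q1)): β-rule — branch into F q1  //  F (q2 & q1).
      branch 1.1 (add F q1):
        F ((~q3 & (q3 <-> q2)) & q2): β-rule — branch into F (~q3 & (q3 <-> q2))  //  F q2.
          branch 1.1.1 (add F (~q3 & (q3 <-> q2))):
            F (~q3 & (q3 <-> q2)): β-rule — branch into F ~q3  //  F (q3 <-> q2).
              branch 1.1.1.1 (add F ~q3):
                ○ open, literals {q1=0, q3=1}.
              branch 1.1.1.2 (add F (q3 <-> q2)):
                F (q3 <-> q2): β-rule — branch into T q3, F q2  //  F q3, T q2.
                  branch 1.1.1.2.1 (add T q3, F q2):
                    ○ open, literals {q1=0, q2=0, q3=1}.
                  branch 1.1.1.2.2 (add F q3, T q2):
                    ○ open, literals {q1=0, q2=1, q3=0}.
          branch 1.1.2 (add F q2):
            ○ open, literals {q1=0, q2=0}.
      branch 1.2 (add F (q2 & q1)):
        F ((~q3 & (q3 <-> q2)) & q2): β-rule — branch into F (~q3 & (q3 <-> q2))  //  F q2.
          branch 1.2.1 (add F (~q3 & (q3 <-> q2))):
            F (q2 & q1): β-rule — branch into F q2  //  F q1.
              branch 1.2.1.1 (add F q2):
                F (~q3 & (q3 <-> q2)): β-rule — branch into F ~q3  //  F (q3 <-> q2).
                  branch 1.2.1.1.1 (add F ~q3):
                    ○ open, literals {q2=0, q3=1}.
                  branch 1.2.1.1.2 (add F (q3 <-> q2)):
                    F (q3 <-> q2): β-rule — branch into T q3, F q2  //  F q3, T q2.
                      branch 1.2.1.1.2.1 (add T q3, F q2):
                        ○ open, literals {q2=0, q3=1}.
                      branch 1.2.1.1.2.2 (add F q3, T q2):
                        × closes — contains both q2 and ~q2.
              branch 1.2.1.2 (add F q1):
                F (~q3 & (q3 <-> q2)): β-rule — branch into F ~q3  //  F (q3 <-> q2).
                  branch 1.2.1.2.1 (add F ~q3):
                    ○ open, literals {q1=0, q3=1}.
                  branch 1.2.1.2.2 (add F (q3 <-> q2)):
                    F (q3 <-> q2): β-rule — branch into T q3, F q2  //  F q3, T q2.
                      branch 1.2.1.2.2.1 (add T q3, F q2):
                        ○ open, literals {q1=0, q2=0, q3=1}.
                      branch 1.2.1.2.2.2 (add F q3, T q2):
                        ○ open, literals {q1=0, q2=1, q3=0}.
          branch 1.2.2 (add F q2):
            F (q2 & q1): β-rule — branch into F q2  //  F q1.
              branch 1.2.2.1 (add F q2):
                ○ open, literals {q2=0}.
              branch 1.2.2.2 (add F q1):
                ○ open, literals {q1=0, q2=0}.
  branch 2 (add T ~q1):
    F (q1 & (q2 & q1)): β-rule — branch into F q1  //  F (q2 & q1).
      branch 2.1 (add F q1):
        ○ open, literals {q1=0}.
      branch 2.2 (add F (q2 & q1)):
        F (q2 & q1): β-rule — branch into F q2  //  F q1.
          branch 2.2.1 (add F q2):
            ○ open, literals {q1=0, q2=0}.
          branch 2.2.2 (add F q1):
            ○ open, literals {q1=0}.
1 branch closed, 14 open.
An open branch gives a countermodel: q1=0, q3=1 (unmentioned atoms arbitrary); the premises hold there but the conclusion fails.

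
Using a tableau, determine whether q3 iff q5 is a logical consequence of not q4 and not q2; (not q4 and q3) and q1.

No

Initial set: {(not q4 and not q2); ((not q4 and q3) and q1); not (q3 iff q5)}.
(not q4 and not q2): α-rule — add not q4, not q2.
((not q4 and q3) and q1): α-rule — add (not q4 and q3), q1.
(not q4 and q3): α-rule — add not q4, q3.
not (q3 iff q5): β-rule — branch into q3, not q5  //  not q3, q5.
  branch 1 (add q3, not q5):
    ○ open, literals {q1=T, q2=F, q3=T, q4=F, q5=F}.
  branch 2 (add not q3, q5):
    × closes — contains both q3 and not q3.
1 branch closed, 1 open.
An open branch gives a countermodel: q1=T, q2=F, q3=T, q4=F, q5=F (unmentioned atoms arbitrary); the premises hold there but the conclusion fails.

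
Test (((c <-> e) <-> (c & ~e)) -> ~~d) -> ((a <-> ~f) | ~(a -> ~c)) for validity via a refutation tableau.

Assume the negation and expand:
Initial set: {~((((c <-> e) <-> (c & ~e)) -> ~~d) -> ((a <-> ~f) | ~(a -> ~c)))}.
~((((c <-> e) <-> (c & ~e)) -> ~~d) -> ((a <-> ~f) | ~(a -> ~c))): α-rule — add (((c <-> e) <-> (c & ~e)) -> ~~d), ~((a <-> ~f) | ~(a -> ~c)).
~((a <-> ~f) | ~(a -> ~c)): α-rule — add ~(a <-> ~f), ~~(a -> ~c).
(((c <-> e) <-> (c & ~e)) -> ~~d): β-rule — branch into ~((c <-> e) <-> (c & ~e))  //  ~~d.
  branch 1 (add ~((c <-> e) <-> (c & ~e))):
    ~(a <-> ~f): β-rule — branch into a, ~~f  //  ~a, ~f.
      branch 1.1 (add a, ~~f):
        ~~(a -> ~c): β-rule — branch into ~a  //  ~c.
          branch 1.1.1 (add ~a):
            × closes — contains both a and ~a.
          branch 1.1.2 (add ~c):
            ~((c <-> e) <-> (c & ~e)): β-rule — branch into (c <-> e), ~(c & ~e)  //  ~(c <-> e), (c & ~e).
              branch 1.1.2.1 (add (c <-> e), ~(c & ~e)):
                (c <-> e): β-rule — branch into c, e  //  ~c, ~e.
                  branch 1.1.2.1.1 (add c, e):
                    × closes — contains both c and ~c.
                  branch 1.1.2.1.2 (add ~c, ~e):
                    ~(c & ~e): β-rule — branch into ~c  //  ~~e.
                      branch 1.1.2.1.2.1 (add ~c):
                        ○ open, literals {a=1, c=0, e=0, f=1}.
                      branch 1.1.2.1.2.2 (add ~~e):
                        × closes — contains both e and ~e.
              branch 1.1.2.2 (add ~(c <-> e), (c & ~e)):
                (c & ~e): α-rule — add c, ~e.
                × closes — contains both c and ~c.
      branch 1.2 (add ~a, ~f):
        ~~(a -> ~c): β-rule — branch into ~a  //  ~c.
          branch 1.2.1 (add ~a):
            ~((c <-> e) <-> (c & ~e)): β-rule — branch into (c <-> e), ~(c & ~e)  //  ~(c <-> e), (c & ~e).
              branch 1.2.1.1 (add (c <-> e), ~(c & ~e)):
                (c <-> e): β-rule — branch into c, e  //  ~c, ~e.
                  branch 1.2.1.1.1 (add c, e):
                    ~(c & ~e): β-rule — branch into ~c  //  ~~e.
                      branch 1.2.1.1.1.1 (add ~c):
                        × closes — contains both c and ~c.
                      branch 1.2.1.1.1.2 (add ~~e):
                        ○ open, literals {a=0, c=1, e=1, f=0}.
                  branch 1.2.1.1.2 (add ~c, ~e):
                    ~(c & ~e): β-rule — branch into ~c  //  ~~e.
                      branch 1.2.1.1.2.1 (add ~c):
                        ○ open, literals {a=0, c=0, e=0, f=0}.
                      branch 1.2.1.1.2.2 (add ~~e):
                        × closes — contains both e and ~e.
              branch 1.2.1.2 (add ~(c <-> e), (c & ~e)):
                (c & ~e): α-rule — add c, ~e.
                ~(c <-> e): β-rule — branch into c, ~e  //  ~c, e.
                  branch 1.2.1.2.1 (add c, ~e):
                    ○ open, literals {a=0, c=1, e=0, f=0}.
                  branch 1.2.1.2.2 (add ~c, e):
                    × closes — contains both c and ~c.
          branch 1.2.2 (add ~c):
            ~((c <-> e) <-> (c & ~e)): β-rule — branch into (c <-> e), ~(c & ~e)  //  ~(c <-> e), (c & ~e).
              branch 1.2.2.1 (add (c <-> e), ~(c & ~e)):
                (c <-> e): β-rule — branch into c, e  //  ~c, ~e.
                  branch 1.2.2.1.1 (add c, e):
                    × closes — contains both c and ~c.
                  branch 1.2.2.1.2 (add ~c, ~e):
                    ~(c & ~e): β-rule — branch into ~c  //  ~~e.
                      branch 1.2.2.1.2.1 (add ~c):
                        ○ open, literals {a=0, c=0, e=0, f=0}.
                      branch 1.2.2.1.2.2 (add ~~e):
                        × closes — contains both e and ~e.
              branch 1.2.2.2 (add ~(c <-> e), (c & ~e)):
                (c & ~e): α-rule — add c, ~e.
                × closes — contains both c and ~c.
  branch 2 (add ~~d):
    ~~d: drop double negation, giving d.
    ~(a <-> ~f): β-rule — branch into a, ~~f  //  ~a, ~f.
      branch 2.1 (add a, ~~f):
        ~~(a -> ~c): β-rule — branch into ~a  //  ~c.
          branch 2.1.1 (add ~a):
            × closes — contains both a and ~a.
          branch 2.1.2 (add ~c):
            ○ open, literals {a=1, c=0, d=1, f=1}.
      branch 2.2 (add ~a, ~f):
        ~~(a -> ~c): β-rule — branch into ~a  //  ~c.
          branch 2.2.1 (add ~a):
            ○ open, literals {a=0, d=1, f=0}.
          branch 2.2.2 (add ~c):
            ○ open, literals {a=0, c=0, d=1, f=0}.
11 branches closed, 8 open.
An open branch gives a countermodel: a=1, c=0, e=0, f=1 (unmentioned atoms arbitrary); under it the original formula is false.

Not valid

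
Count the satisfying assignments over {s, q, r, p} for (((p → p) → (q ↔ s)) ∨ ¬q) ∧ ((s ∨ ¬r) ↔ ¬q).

6

Initial set: {T ((((p → p) → (q ↔ s)) ∨ ¬q) ∧ ((s ∨ ¬r) ↔ ¬q))}.
T ((((p → p) → (q ↔ s)) ∨ ¬q) ∧ ((s ∨ ¬r) ↔ ¬q)): α-rule — add T (((p → p) → (q ↔ s)) ∨ ¬q), T ((s ∨ ¬r) ↔ ¬q).
T (((p → p) → (q ↔ s)) ∨ ¬q): β-rule — branch into T ((p → p) → (q ↔ s))  //  T ¬q.
  branch 1 (add T ((p → p) → (q ↔ s))):
    T ((s ∨ ¬r) ↔ ¬q): β-rule — branch into T (s ∨ ¬r), T ¬q  //  F (s ∨ ¬r), F ¬q.
      branch 1.1 (add T (s ∨ ¬r), T ¬q):
        T ((p → p) → (q ↔ s)): β-rule — branch into F (p → p)  //  T (q ↔ s).
          branch 1.1.1 (add F (p → p)):
            F (p → p): α-rule — add T p, F p.
            × closes — contains both p and ¬p.
          branch 1.1.2 (add T (q ↔ s)):
            T (s ∨ ¬r): β-rule — branch into T s  //  T ¬r.
              branch 1.1.2.1 (add T s):
                T (q ↔ s): β-rule — branch into T q, T s  //  F q, F s.
                  branch 1.1.2.1.1 (add T q, T s):
                    × closes — contains both q and ¬q.
                  branch 1.1.2.1.2 (add F q, F s):
                    × closes — contains both s and ¬s.
              branch 1.1.2.2 (add T ¬r):
                T (q ↔ s): β-rule — branch into T q, T s  //  F q, F s.
                  branch 1.1.2.2.1 (add T q, T s):
                    × closes — contains both q and ¬q.
                  branch 1.1.2.2.2 (add F q, F s):
                    ○ open, literals {q=0, r=0, s=0}.
      branch 1.2 (add F (s ∨ ¬r), F ¬q):
        F (s ∨ ¬r): α-rule — add F s, F ¬r.
        T ((p → p) → (q ↔ s)): β-rule — branch into F (p → p)  //  T (q ↔ s).
          branch 1.2.1 (add F (p → p)):
            F (p → p): α-rule — add T p, F p.
            × closes — contains both p and ¬p.
          branch 1.2.2 (add T (q ↔ s)):
            T (q ↔ s): β-rule — branch into T q, T s  //  F q, F s.
              branch 1.2.2.1 (add T q, T s):
                × closes — contains both s and ¬s.
              branch 1.2.2.2 (add F q, F s):
                × closes — contains both q and ¬q.
  branch 2 (add T ¬q):
    T ((s ∨ ¬r) ↔ ¬q): β-rule — branch into T (s ∨ ¬r), T ¬q  //  F (s ∨ ¬r), F ¬q.
      branch 2.1 (add T (s ∨ ¬r), T ¬q):
        T (s ∨ ¬r): β-rule — branch into T s  //  T ¬r.
          branch 2.1.1 (add T s):
            ○ open, literals {q=0, s=1}.
          branch 2.1.2 (add T ¬r):
            ○ open, literals {q=0, r=0}.
      branch 2.2 (add F (s ∨ ¬r), F ¬q):
        × closes — contains both q and ¬q.
8 branches closed, 3 open.
Each open branch fixes some atoms; the unmentioned ones are free. Counting distinct full assignments: branch {q=0, r=0, s=0} (p) contributes 2 new; branch {q=0, s=1} (r, p) contributes 4 new; branch {q=0, r=0} (s, p) contributes 0 new. Total: 6.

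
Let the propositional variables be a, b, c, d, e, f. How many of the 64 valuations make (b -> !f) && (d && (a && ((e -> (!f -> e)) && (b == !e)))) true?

6

Initial set: {((b -> !f) && (d && (a && ((e -> (!f -> e)) && (b == !e)))))}.
((b -> !f) && (d && (a && ((e -> (!f -> e)) && (b == !e))))): α-rule — add (b -> !f), (d && (a && ((e -> (!f -> e)) && (b == !e)))).
(d && (a && ((e -> (!f -> e)) && (b == !e)))): α-rule — add d, (a && ((e -> (!f -> e)) && (b == !e))).
(a && ((e -> (!f -> e)) && (b == !e))): α-rule — add a, ((e -> (!f -> e)) && (b == !e)).
((e -> (!f -> e)) && (b == !e)): α-rule — add (e -> (!f -> e)), (b == !e).
(b -> !f): β-rule — branch into !b  //  !f.
  branch 1 (add !b):
    (e -> (!f -> e)): β-rule — branch into !e  //  (!f -> e).
      branch 1.1 (add !e):
        (b == !e): β-rule — branch into b, !e  //  !b, !!e.
          branch 1.1.1 (add b, !e):
            × closes — contains both b and !b.
          branch 1.1.2 (add !b, !!e):
            × closes — contains both e and !e.
      branch 1.2 (add (!f -> e)):
        (b == !e): β-rule — branch into b, !e  //  !b, !!e.
          branch 1.2.1 (add b, !e):
            × closes — contains both b and !b.
          branch 1.2.2 (add !b, !!e):
            (!f -> e): β-rule — branch into !!f  //  e.
              branch 1.2.2.1 (add !!f):
                ○ open, literals {a=1, b=0, d=1, e=1, f=1}.
              branch 1.2.2.2 (add e):
                ○ open, literals {a=1, b=0, d=1, e=1}.
  branch 2 (add !f):
    (e -> (!f -> e)): β-rule — branch into !e  //  (!f -> e).
      branch 2.1 (add !e):
        (b == !e): β-rule — branch into b, !e  //  !b, !!e.
          branch 2.1.1 (add b, !e):
            ○ open, literals {a=1, b=1, d=1, e=0, f=0}.
          branch 2.1.2 (add !b, !!e):
            × closes — contains both e and !e.
      branch 2.2 (add (!f -> e)):
        (b == !e): β-rule — branch into b, !e  //  !b, !!e.
          branch 2.2.1 (add b, !e):
            (!f -> e): β-rule — branch into !!f  //  e.
              branch 2.2.1.1 (add !!f):
                × closes — contains both f and !f.
              branch 2.2.1.2 (add e):
                × closes — contains both e and !e.
          branch 2.2.2 (add !b, !!e):
            (!f -> e): β-rule — branch into !!f  //  e.
              branch 2.2.2.1 (add !!f):
                × closes — contains both f and !f.
              branch 2.2.2.2 (add e):
                ○ open, literals {a=1, b=0, d=1, e=1, f=0}.
7 branches closed, 4 open.
Each open branch fixes some atoms; the unmentioned ones are free. Counting distinct full assignments: branch {a=1, b=0, d=1, e=1, f=1} (c) contributes 2 new; branch {a=1, b=0, d=1, e=1} (c, f) contributes 2 new; branch {a=1, b=1, d=1, e=0, f=0} (c) contributes 2 new; branch {a=1, b=0, d=1, e=1, f=0} (c) contributes 0 new. Total: 6.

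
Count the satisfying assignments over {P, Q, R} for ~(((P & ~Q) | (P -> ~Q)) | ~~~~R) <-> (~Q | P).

3

Initial set: {(~(((P & ~Q) | (P -> ~Q)) | ~~~~R) <-> (~Q | P))}.
(~(((P & ~Q) | (P -> ~Q)) | ~~~~R) <-> (~Q | P)): β-rule — branch into ~(((P & ~Q) | (P -> ~Q)) | ~~~~R), (~Q | P)  //  ~~(((P & ~Q) | (P -> ~Q)) | ~~~~R), ~(~Q | P).
  branch 1 (add ~(((P & ~Q) | (P -> ~Q)) | ~~~~R), (~Q | P)):
    ~(((P & ~Q) | (P -> ~Q)) | ~~~~R): α-rule — add ~((P & ~Q) | (P -> ~Q)), ~~~~~R.
    ~((P & ~Q) | (P -> ~Q)): α-rule — add ~(P & ~Q), ~(P -> ~Q).
    ~~~~~R: drop double negation, giving ~~~R.
    ~(P -> ~Q): α-rule — add P, ~~Q.
    ~~~R: drop double negation, giving ~R.
    (~Q | P): β-rule — branch into ~Q  //  P.
      branch 1.1 (add ~Q):
        × closes — contains both Q and ~Q.
      branch 1.2 (add P):
        ~(P & ~Q): β-rule — branch into ~P  //  ~~Q.
          branch 1.2.1 (add ~P):
            × closes — contains both P and ~P.
          branch 1.2.2 (add ~~Q):
            ○ open, literals {P=T, Q=T, R=F}.
  branch 2 (add ~~(((P & ~Q) | (P -> ~Q)) | ~~~~R), ~(~Q | P)):
    ~(~Q | P): α-rule — add ~~Q, ~P.
    ~~(((P & ~Q) | (P -> ~Q)) | ~~~~R): β-rule — branch into ((P & ~Q) | (P -> ~Q))  //  ~~~~R.
      branch 2.1 (add ((P & ~Q) | (P -> ~Q))):
        ((P & ~Q) | (P -> ~Q)): β-rule — branch into (P & ~Q)  //  (P -> ~Q).
          branch 2.1.1 (add (P & ~Q)):
            (P & ~Q): α-rule — add P, ~Q.
            × closes — contains both P and ~P.
          branch 2.1.2 (add (P -> ~Q)):
            (P -> ~Q): β-rule — branch into ~P  //  ~Q.
              branch 2.1.2.1 (add ~P):
                ○ open, literals {P=F, Q=T}.
              branch 2.1.2.2 (add ~Q):
                × closes — contains both Q and ~Q.
      branch 2.2 (add ~~~~R):
        ~~~~R: drop double negation, giving ~~R.
        ~~R: drop double negation, giving R.
        ○ open, literals {P=F, Q=T, R=T}.
4 branches closed, 3 open.
Each open branch fixes some atoms; the unmentioned ones are free. Counting distinct full assignments: branch {P=T, Q=T, R=F} (none free) contributes 1 new; branch {P=F, Q=T} (R) contributes 2 new; branch {P=F, Q=T, R=T} (none free) contributes 0 new. Total: 3.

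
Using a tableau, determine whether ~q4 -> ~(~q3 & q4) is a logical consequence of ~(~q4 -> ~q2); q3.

Yes

Initial set: {~(~q4 -> ~q2); q3; ~(~q4 -> ~(~q3 & q4))}.
~(~q4 -> ~q2): α-rule — add ~q4, ~~q2.
~(~q4 -> ~(~q3 & q4)): α-rule — add ~q4, ~~(~q3 & q4).
~~(~q3 & q4): α-rule — add ~q3, q4.
× closes — contains both q3 and ~q3.
All 1 branch closes.
Every branch closed, so the premises entail the conclusion.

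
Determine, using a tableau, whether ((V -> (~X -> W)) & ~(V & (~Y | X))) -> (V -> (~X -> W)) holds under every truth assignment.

Assume the negation and expand:
Initial set: {~(((V -> (~X -> W)) & ~(V & (~Y | X))) -> (V -> (~X -> W)))}.
~(((V -> (~X -> W)) & ~(V & (~Y | X))) -> (V -> (~X -> W))): α-rule — add ((V -> (~X -> W)) & ~(V & (~Y | X))), ~(V -> (~X -> W)).
((V -> (~X -> W)) & ~(V & (~Y | X))): α-rule — add (V -> (~X -> W)), ~(V & (~Y | X)).
~(V -> (~X -> W)): α-rule — add V, ~(~X -> W).
~(~X -> W): α-rule — add ~X, ~W.
(V -> (~X -> W)): β-rule — branch into ~V  //  (~X -> W).
  branch 1 (add ~V):
    × closes — contains both V and ~V.
  branch 2 (add (~X -> W)):
    ~(V & (~Y | X)): β-rule — branch into ~V  //  ~(~Y | X).
      branch 2.1 (add ~V):
        × closes — contains both V and ~V.
      branch 2.2 (add ~(~Y | X)):
        ~(~Y | X): α-rule — add ~~Y, ~X.
        (~X -> W): β-rule — branch into ~~X  //  W.
          branch 2.2.1 (add ~~X):
            × closes — contains both X and ~X.
          branch 2.2.2 (add W):
            × closes — contains both W and ~W.
All 4 branches close.
Every branch closed, so the negation is unsatisfiable and the formula is valid.

Valid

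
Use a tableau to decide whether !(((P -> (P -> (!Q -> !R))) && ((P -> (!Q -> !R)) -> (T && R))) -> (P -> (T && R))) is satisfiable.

Unsatisfiable

Initial set: {!(((P -> (P -> (!Q -> !R))) && ((P -> (!Q -> !R)) -> (T && R))) -> (P -> (T && R)))}.
!(((P -> (P -> (!Q -> !R))) && ((P -> (!Q -> !R)) -> (T && R))) -> (P -> (T && R))): α-rule — add ((P -> (P -> (!Q -> !R))) && ((P -> (!Q -> !R)) -> (T && R))), !(P -> (T && R)).
((P -> (P -> (!Q -> !R))) && ((P -> (!Q -> !R)) -> (T && R))): α-rule — add (P -> (P -> (!Q -> !R))), ((P -> (!Q -> !R)) -> (T && R)).
!(P -> (T && R)): α-rule — add P, !(T && R).
(P -> (P -> (!Q -> !R))): β-rule — branch into !P  //  (P -> (!Q -> !R)).
  branch 1 (add !P):
    × closes — contains both P and !P.
  branch 2 (add (P -> (!Q -> !R))):
    ((P -> (!Q -> !R)) -> (T && R)): β-rule — branch into !(P -> (!Q -> !R))  //  (T && R).
      branch 2.1 (add !(P -> (!Q -> !R))):
        !(P -> (!Q -> !R)): α-rule — add P, !(!Q -> !R).
        !(!Q -> !R): α-rule — add !Q, !!R.
        !(T && R): β-rule — branch into !T  //  !R.
          branch 2.1.1 (add !T):
            (P -> (!Q -> !R)): β-rule — branch into !P  //  (!Q -> !R).
              branch 2.1.1.1 (add !P):
                × closes — contains both P and !P.
              branch 2.1.1.2 (add (!Q -> !R)):
                (!Q -> !R): β-rule — branch into !!Q  //  !R.
                  branch 2.1.1.2.1 (add !!Q):
                    × closes — contains both Q and !Q.
                  branch 2.1.1.2.2 (add !R):
                    × closes — contains both R and !R.
          branch 2.1.2 (add !R):
            × closes — contains both R and !R.
      branch 2.2 (add (T && R)):
        (T && R): α-rule — add T, R.
        !(T && R): β-rule — branch into !T  //  !R.
          branch 2.2.1 (add !T):
            × closes — contains both T and !T.
          branch 2.2.2 (add !R):
            × closes — contains both R and !R.
All 7 branches close.
Every branch closed; the formula is unsatisfiable.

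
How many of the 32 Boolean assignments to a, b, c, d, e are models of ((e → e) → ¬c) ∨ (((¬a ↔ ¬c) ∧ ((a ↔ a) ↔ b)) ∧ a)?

Initial set: {(((e → e) → ¬c) ∨ (((¬a ↔ ¬c) ∧ ((a ↔ a) ↔ b)) ∧ a))}.
(((e → e) → ¬c) ∨ (((¬a ↔ ¬c) ∧ ((a ↔ a) ↔ b)) ∧ a)): β-rule — branch into ((e → e) → ¬c)  //  (((¬a ↔ ¬c) ∧ ((a ↔ a) ↔ b)) ∧ a).
  branch 1 (add ((e → e) → ¬c)):
    ((e → e) → ¬c): β-rule — branch into ¬(e → e)  //  ¬c.
      branch 1.1 (add ¬(e → e)):
        ¬(e → e): α-rule — add e, ¬e.
        × closes — contains both e and ¬e.
      branch 1.2 (add ¬c):
        ○ open, literals {c=false}.
  branch 2 (add (((¬a ↔ ¬c) ∧ ((a ↔ a) ↔ b)) ∧ a)):
    (((¬a ↔ ¬c) ∧ ((a ↔ a) ↔ b)) ∧ a): α-rule — add ((¬a ↔ ¬c) ∧ ((a ↔ a) ↔ b)), a.
    ((¬a ↔ ¬c) ∧ ((a ↔ a) ↔ b)): α-rule — add (¬a ↔ ¬c), ((a ↔ a) ↔ b).
    (¬a ↔ ¬c): β-rule — branch into ¬a, ¬c  //  ¬¬a, ¬¬c.
      branch 2.1 (add ¬a, ¬c):
        × closes — contains both a and ¬a.
      branch 2.2 (add ¬¬a, ¬¬c):
        ((a ↔ a) ↔ b): β-rule — branch into (a ↔ a), b  //  ¬(a ↔ a), ¬b.
          branch 2.2.1 (add (a ↔ a), b):
            (a ↔ a): β-rule — branch into a, a  //  ¬a, ¬a.
              branch 2.2.1.1 (add a, a):
                ○ open, literals {a=true, b=true, c=true}.
              branch 2.2.1.2 (add ¬a, ¬a):
                × closes — contains both a and ¬a.
          branch 2.2.2 (add ¬(a ↔ a), ¬b):
            ¬(a ↔ a): β-rule — branch into a, ¬a  //  ¬a, a.
              branch 2.2.2.1 (add a, ¬a):
                × closes — contains both a and ¬a.
              branch 2.2.2.2 (add ¬a, a):
                × closes — contains both a and ¬a.
5 branches closed, 2 open.
Each open branch fixes some atoms; the unmentioned ones are free. Counting distinct full assignments: branch {c=false} (a, b, d, e) contributes 16 new; branch {a=true, b=true, c=true} (d, e) contributes 4 new. Total: 20.

20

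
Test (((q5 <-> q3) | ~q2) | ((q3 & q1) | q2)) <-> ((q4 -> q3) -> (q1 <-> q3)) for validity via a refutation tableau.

Assume the negation and expand:
Initial set: {~((((q5 <-> q3) | ~q2) | ((q3 & q1) | q2)) <-> ((q4 -> q3) -> (q1 <-> q3)))}.
~((((q5 <-> q3) | ~q2) | ((q3 & q1) | q2)) <-> ((q4 -> q3) -> (q1 <-> q3))): β-rule — branch into (((q5 <-> q3) | ~q2) | ((q3 & q1) | q2)), ~((q4 -> q3) -> (q1 <-> q3))  //  ~(((q5 <-> q3) | ~q2) | ((q3 & q1) | q2)), ((q4 -> q3) -> (q1 <-> q3)).
  branch 1 (add (((q5 <-> q3) | ~q2) | ((q3 & q1) | q2)), ~((q4 -> q3) -> (q1 <-> q3))):
    ~((q4 -> q3) -> (q1 <-> q3)): α-rule — add (q4 -> q3), ~(q1 <-> q3).
    (((q5 <-> q3) | ~q2) | ((q3 & q1) | q2)): β-rule — branch into ((q5 <-> q3) | ~q2)  //  ((q3 & q1) | q2).
      branch 1.1 (add ((q5 <-> q3) | ~q2)):
        (q4 -> q3): β-rule — branch into ~q4  //  q3.
          branch 1.1.1 (add ~q4):
            ~(q1 <-> q3): β-rule — branch into q1, ~q3  //  ~q1, q3.
              branch 1.1.1.1 (add q1, ~q3):
                ((q5 <-> q3) | ~q2): β-rule — branch into (q5 <-> q3)  //  ~q2.
                  branch 1.1.1.1.1 (add (q5 <-> q3)):
                    (q5 <-> q3): β-rule — branch into q5, q3  //  ~q5, ~q3.
                      branch 1.1.1.1.1.1 (add q5, q3):
                        × closes — contains both q3 and ~q3.
                      branch 1.1.1.1.1.2 (add ~q5, ~q3):
                        ○ open, literals {q1=true, q3=false, q4=false, q5=false}.
                  branch 1.1.1.1.2 (add ~q2):
                    ○ open, literals {q1=true, q2=false, q3=false, q4=false}.
              branch 1.1.1.2 (add ~q1, q3):
                ((q5 <-> q3) | ~q2): β-rule — branch into (q5 <-> q3)  //  ~q2.
                  branch 1.1.1.2.1 (add (q5 <-> q3)):
                    (q5 <-> q3): β-rule — branch into q5, q3  //  ~q5, ~q3.
                      branch 1.1.1.2.1.1 (add q5, q3):
                        ○ open, literals {q1=false, q3=true, q4=false, q5=true}.
                      branch 1.1.1.2.1.2 (add ~q5, ~q3):
                        × closes — contains both q3 and ~q3.
                  branch 1.1.1.2.2 (add ~q2):
                    ○ open, literals {q1=false, q2=false, q3=true, q4=false}.
          branch 1.1.2 (add q3):
            ~(q1 <-> q3): β-rule — branch into q1, ~q3  //  ~q1, q3.
              branch 1.1.2.1 (add q1, ~q3):
                × closes — contains both q3 and ~q3.
              branch 1.1.2.2 (add ~q1, q3):
                ((q5 <-> q3) | ~q2): β-rule — branch into (q5 <-> q3)  //  ~q2.
                  branch 1.1.2.2.1 (add (q5 <-> q3)):
                    (q5 <-> q3): β-rule — branch into q5, q3  //  ~q5, ~q3.
                      branch 1.1.2.2.1.1 (add q5, q3):
                        ○ open, literals {q1=false, q3=true, q5=true}.
                      branch 1.1.2.2.1.2 (add ~q5, ~q3):
                        × closes — contains both q3 and ~q3.
                  branch 1.1.2.2.2 (add ~q2):
                    ○ open, literals {q1=false, q2=false, q3=true}.
      branch 1.2 (add ((q3 & q1) | q2)):
        (q4 -> q3): β-rule — branch into ~q4  //  q3.
          branch 1.2.1 (add ~q4):
            ~(q1 <-> q3): β-rule — branch into q1, ~q3  //  ~q1, q3.
              branch 1.2.1.1 (add q1, ~q3):
                ((q3 & q1) | q2): β-rule — branch into (q3 & q1)  //  q2.
                  branch 1.2.1.1.1 (add (q3 & q1)):
                    (q3 & q1): α-rule — add q3, q1.
                    × closes — contains both q3 and ~q3.
                  branch 1.2.1.1.2 (add q2):
                    ○ open, literals {q1=true, q2=true, q3=false, q4=false}.
              branch 1.2.1.2 (add ~q1, q3):
                ((q3 & q1) | q2): β-rule — branch into (q3 & q1)  //  q2.
                  branch 1.2.1.2.1 (add (q3 & q1)):
                    (q3 & q1): α-rule — add q3, q1.
                    × closes — contains both q1 and ~q1.
                  branch 1.2.1.2.2 (add q2):
                    ○ open, literals {q1=false, q2=true, q3=true, q4=false}.
          branch 1.2.2 (add q3):
            ~(q1 <-> q3): β-rule — branch into q1, ~q3  //  ~q1, q3.
              branch 1.2.2.1 (add q1, ~q3):
                × closes — contains both q3 and ~q3.
              branch 1.2.2.2 (add ~q1, q3):
                ((q3 & q1) | q2): β-rule — branch into (q3 & q1)  //  q2.
                  branch 1.2.2.2.1 (add (q3 & q1)):
                    (q3 & q1): α-rule — add q3, q1.
                    × closes — contains both q1 and ~q1.
                  branch 1.2.2.2.2 (add q2):
                    ○ open, literals {q1=false, q2=true, q3=true}.
  branch 2 (add ~(((q5 <-> q3) | ~q2) | ((q3 & q1) | q2)), ((q4 -> q3) -> (q1 <-> q3))):
    ~(((q5 <-> q3) | ~q2) | ((q3 & q1) | q2)): α-rule — add ~((q5 <-> q3) | ~q2), ~((q3 & q1) | q2).
    ~((q5 <-> q3) | ~q2): α-rule — add ~(q5 <-> q3), ~~q2.
    ~((q3 & q1) | q2): α-rule — add ~(q3 & q1), ~q2.
    × closes — contains both q2 and ~q2.
9 branches closed, 9 open.
An open branch gives a countermodel: q1=true, q3=false, q4=false, q5=false (unmentioned atoms arbitrary); under it the original formula is false.

Not valid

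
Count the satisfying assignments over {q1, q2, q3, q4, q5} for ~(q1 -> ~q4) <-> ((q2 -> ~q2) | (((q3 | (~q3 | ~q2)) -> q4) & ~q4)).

16

Initial set: {(~(q1 -> ~q4) <-> ((q2 -> ~q2) | (((q3 | (~q3 | ~q2)) -> q4) & ~q4)))}.
(~(q1 -> ~q4) <-> ((q2 -> ~q2) | (((q3 | (~q3 | ~q2)) -> q4) & ~q4))): β-rule — branch into ~(q1 -> ~q4), ((q2 -> ~q2) | (((q3 | (~q3 | ~q2)) -> q4) & ~q4))  //  ~~(q1 -> ~q4), ~((q2 -> ~q2) | (((q3 | (~q3 | ~q2)) -> q4) & ~q4)).
  branch 1 (add ~(q1 -> ~q4), ((q2 -> ~q2) | (((q3 | (~q3 | ~q2)) -> q4) & ~q4))):
    ~(q1 -> ~q4): α-rule — add q1, ~~q4.
    ((q2 -> ~q2) | (((q3 | (~q3 | ~q2)) -> q4) & ~q4)): β-rule — branch into (q2 -> ~q2)  //  (((q3 | (~q3 | ~q2)) -> q4) & ~q4).
      branch 1.1 (add (q2 -> ~q2)):
        (q2 -> ~q2): β-rule — branch into ~q2  //  ~q2.
          branch 1.1.1 (add ~q2):
            ○ open, literals {q1=T, q2=F, q4=T}.
          branch 1.1.2 (add ~q2):
            ○ open, literals {q1=T, q2=F, q4=T}.
      branch 1.2 (add (((q3 | (~q3 | ~q2)) -> q4) & ~q4)):
        (((q3 | (~q3 | ~q2)) -> q4) & ~q4): α-rule — add ((q3 | (~q3 | ~q2)) -> q4), ~q4.
        × closes — contains both q4 and ~q4.
  branch 2 (add ~~(q1 -> ~q4), ~((q2 -> ~q2) | (((q3 | (~q3 | ~q2)) -> q4) & ~q4))):
    ~((q2 -> ~q2) | (((q3 | (~q3 | ~q2)) -> q4) & ~q4)): α-rule — add ~(q2 -> ~q2), ~(((q3 | (~q3 | ~q2)) -> q4) & ~q4).
    ~(q2 -> ~q2): α-rule — add q2, ~~q2.
    ~~(q1 -> ~q4): β-rule — branch into ~q1  //  ~q4.
      branch 2.1 (add ~q1):
        ~(((q3 | (~q3 | ~q2)) -> q4) & ~q4): β-rule — branch into ~((q3 | (~q3 | ~q2)) -> q4)  //  ~~q4.
          branch 2.1.1 (add ~((q3 | (~q3 | ~q2)) -> q4)):
            ~((q3 | (~q3 | ~q2)) -> q4): α-rule — add (q3 | (~q3 | ~q2)), ~q4.
            (q3 | (~q3 | ~q2)): β-rule — branch into q3  //  (~q3 | ~q2).
              branch 2.1.1.1 (add q3):
                ○ open, literals {q1=F, q2=T, q3=T, q4=F}.
              branch 2.1.1.2 (add (~q3 | ~q2)):
                (~q3 | ~q2): β-rule — branch into ~q3  //  ~q2.
                  branch 2.1.1.2.1 (add ~q3):
                    ○ open, literals {q1=F, q2=T, q3=F, q4=F}.
                  branch 2.1.1.2.2 (add ~q2):
                    × closes — contains both q2 and ~q2.
          branch 2.1.2 (add ~~q4):
            ○ open, literals {q1=F, q2=T, q4=T}.
      branch 2.2 (add ~q4):
        ~(((q3 | (~q3 | ~q2)) -> q4) & ~q4): β-rule — branch into ~((q3 | (~q3 | ~q2)) -> q4)  //  ~~q4.
          branch 2.2.1 (add ~((q3 | (~q3 | ~q2)) -> q4)):
            ~((q3 | (~q3 | ~q2)) -> q4): α-rule — add (q3 | (~q3 | ~q2)), ~q4.
            (q3 | (~q3 | ~q2)): β-rule — branch into q3  //  (~q3 | ~q2).
              branch 2.2.1.1 (add q3):
                ○ open, literals {q2=T, q3=T, q4=F}.
              branch 2.2.1.2 (add (~q3 | ~q2)):
                (~q3 | ~q2): β-rule — branch into ~q3  //  ~q2.
                  branch 2.2.1.2.1 (add ~q3):
                    ○ open, literals {q2=T, q3=F, q4=F}.
                  branch 2.2.1.2.2 (add ~q2):
                    × closes — contains both q2 and ~q2.
          branch 2.2.2 (add ~~q4):
            × closes — contains both q4 and ~q4.
4 branches closed, 7 open.
Each open branch fixes some atoms; the unmentioned ones are free. Counting distinct full assignments: branch {q1=T, q2=F, q4=T} (q3, q5) contributes 4 new; branch {q1=T, q2=F, q4=T} (q3, q5) contributes 0 new; branch {q1=F, q2=T, q3=T, q4=F} (q5) contributes 2 new; branch {q1=F, q2=T, q3=F, q4=F} (q5) contributes 2 new; branch {q1=F, q2=T, q4=T} (q3, q5) contributes 4 new; branch {q2=T, q3=T, q4=F} (q1, q5) contributes 2 new; branch {q2=T, q3=F, q4=F} (q1, q5) contributes 2 new. Total: 16.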